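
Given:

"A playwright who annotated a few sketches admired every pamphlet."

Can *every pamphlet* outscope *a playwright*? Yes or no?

Yes

The RC *who annotated a few sketches* is an island, but *every pamphlet* is not inside it — it is the matrix object, a clausemate of *a playwright*.
Since no island is crossed, the inverse ordering is licensed alongside surface scope.
So *every pamphlet* > *a playwright* is among the available readings.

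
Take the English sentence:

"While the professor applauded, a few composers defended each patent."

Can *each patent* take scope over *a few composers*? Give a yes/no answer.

Yes

Neither queried DP is inside the adjunct, so the adjunct-island constraint does not apply.
QR within a single clause is free, so the lower quantifier may take scope over the higher one.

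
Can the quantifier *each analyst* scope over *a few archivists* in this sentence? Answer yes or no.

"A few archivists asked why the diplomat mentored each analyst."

No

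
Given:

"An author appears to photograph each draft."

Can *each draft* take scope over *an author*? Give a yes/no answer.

*each draft* is inside a raising infinitive, which is transparent to QR (no CP barrier), so it behaves as a matrix argument.
QR within a single clause is free, so the lower quantifier may take scope over the higher one.
Both orderings are possible: *an author* > *each draft* and *each draft* > *an author*.

Yes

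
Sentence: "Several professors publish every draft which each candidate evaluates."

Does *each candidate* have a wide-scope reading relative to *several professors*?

*each candidate* sits inside the relative clause *which each candidate evaluates* modifying *every draft*.
Quantifiers inside a relative clause are trapped there; the RC boundary blocks QR.
The inverse ordering *each candidate* > *several professors* is therefore underivable.

No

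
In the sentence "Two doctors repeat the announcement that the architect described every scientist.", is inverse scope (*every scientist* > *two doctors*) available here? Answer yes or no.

*every scientist* occurs within the complex NP *the announcement that the architect described every scientist*.
The Complex NP Constraint bars QR out of the complement clause of a noun.
So *every scientist* cannot raise high enough to outscope *two doctors*; only the surface ordering *two doctors* > *every scientist* is available.

No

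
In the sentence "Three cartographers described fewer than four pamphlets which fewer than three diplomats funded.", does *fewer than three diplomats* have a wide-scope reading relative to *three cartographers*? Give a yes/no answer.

No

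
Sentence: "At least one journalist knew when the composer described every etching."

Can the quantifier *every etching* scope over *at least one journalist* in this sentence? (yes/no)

No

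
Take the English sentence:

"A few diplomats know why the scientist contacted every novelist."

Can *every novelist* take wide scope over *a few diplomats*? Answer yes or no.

No

*every novelist* occurs within the embedded question *why the scientist contacted every novelist*.
The wh-island constraint blocks QR out of an embedded interrogative.
Hence only narrow scope for *every novelist* (under *a few diplomats*) survives.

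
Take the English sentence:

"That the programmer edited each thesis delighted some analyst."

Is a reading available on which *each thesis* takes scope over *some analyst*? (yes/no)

*each thesis* sits inside the sentential subject *that the programmer edited each thesis*.
The Sentential Subject Constraint rules out raising the quantifier out of the that-clause subject.
There is no licit LF on which *each thesis* c-commands *some analyst*.

No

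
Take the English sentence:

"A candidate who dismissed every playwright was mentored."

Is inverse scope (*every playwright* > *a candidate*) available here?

No

Structurally, *every playwright* is inside the relative clause *who dismissed every playwright*.
QR out of a relative clause is ruled out by the relative-clause island constraint.
The inverse ordering *every playwright* > *a candidate* is therefore underivable.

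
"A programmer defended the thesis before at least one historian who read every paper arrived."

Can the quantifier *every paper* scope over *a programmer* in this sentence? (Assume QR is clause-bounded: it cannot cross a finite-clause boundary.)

No

The DP *every paper* is contained in the relative clause *who read every paper*, which is itself inside the adjunct *before at least one historian who read every paper arrived*.
Even if one barrier were somehow void, the other would still block QR.
So *every paper* cannot raise to a position above *a programmer*.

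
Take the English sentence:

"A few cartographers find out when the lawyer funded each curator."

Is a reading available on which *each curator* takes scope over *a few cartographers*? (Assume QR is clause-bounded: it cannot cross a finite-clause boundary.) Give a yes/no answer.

No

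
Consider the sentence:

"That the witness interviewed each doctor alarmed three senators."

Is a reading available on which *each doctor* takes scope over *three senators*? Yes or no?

The target quantifier *each doctor* is part of the sentential subject *that the witness interviewed each doctor*.
Sentential subjects are islands: a quantifier inside the subject clause cannot raise over the matrix predicate.
There is no licit LF on which *each doctor* c-commands *three senators*.

No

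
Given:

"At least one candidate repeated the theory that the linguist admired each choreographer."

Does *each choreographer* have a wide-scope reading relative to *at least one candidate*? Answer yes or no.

Structurally, *each choreographer* is inside the complex NP *the theory that the linguist admired each choreographer*.
A that-clause complement to a noun is an island; QR cannot cross the NP boundary.
The inverse ordering *each choreographer* > *at least one candidate* is therefore underivable.

No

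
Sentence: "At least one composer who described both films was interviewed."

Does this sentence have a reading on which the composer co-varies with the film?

No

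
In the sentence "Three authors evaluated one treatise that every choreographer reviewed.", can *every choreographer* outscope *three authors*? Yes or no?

No

The target quantifier *every choreographer* is part of the relative clause *that every choreographer reviewed* modifying *one treatise*.
Quantifiers inside a relative clause are trapped there; the RC boundary blocks QR.
There is no licit LF on which *every choreographer* c-commands *three authors*.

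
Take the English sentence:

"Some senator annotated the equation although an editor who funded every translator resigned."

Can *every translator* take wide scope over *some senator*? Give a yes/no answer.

No

Structurally, *every translator* is inside the relative clause *who funded every translator*, which is itself inside the adjunct *although an editor who funded every translator resigned*.
The quantifier would have to escape first the RC and then the adjunct — two independent island violations.
There is no licit LF on which *every translator* c-commands *some senator*.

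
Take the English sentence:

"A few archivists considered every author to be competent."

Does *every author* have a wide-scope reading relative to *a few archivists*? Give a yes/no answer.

Yes

The ECM infinitive is scope-transparent — *every author* is free to raise above *a few archivists*.
QR within a single clause is free, so the lower quantifier may take scope over the higher one.
Both orderings are possible: *a few archivists* > *every author* and *every author* > *a few archivists*.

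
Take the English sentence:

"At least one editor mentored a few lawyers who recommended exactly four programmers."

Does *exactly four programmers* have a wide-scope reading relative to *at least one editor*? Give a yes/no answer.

No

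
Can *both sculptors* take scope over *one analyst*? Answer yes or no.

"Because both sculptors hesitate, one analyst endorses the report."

No

Structurally, *both sculptors* is inside the adjunct clause *because both sculptors hesitate*.
Since the clause is an adjunct (not a complement), the Adjunct Condition blocks QR across its edge.
The ordering *both sculptors* > *one analyst* is therefore underivable.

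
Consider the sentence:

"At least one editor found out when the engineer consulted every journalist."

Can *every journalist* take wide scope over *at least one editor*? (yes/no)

*every journalist* occurs within the embedded question *when the engineer consulted every journalist*.
QR across an interrogative CP boundary is ruled out as a wh-island violation.
So *every journalist* cannot raise to a position above *at least one editor*.
(Only the surface reading survives: one fixed editor with respect to all the relevant journalists.)

No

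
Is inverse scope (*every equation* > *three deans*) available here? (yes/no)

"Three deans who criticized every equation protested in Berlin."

No

*every equation* is embedded in the relative clause *who criticized every equation*.
Quantifiers inside a relative clause are trapped there; the RC boundary blocks QR.
*every equation* > *three deans* would require crossing that boundary, which is illicit.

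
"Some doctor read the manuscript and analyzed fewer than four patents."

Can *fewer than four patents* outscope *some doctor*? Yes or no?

No

*fewer than four patents* occurs within one conjunct of the coordinate structure (*analyzed fewer than four patents*).
Asymmetric QR out of one conjunct violates the Coordinate Structure Constraint.
So *fewer than four patents* cannot raise high enough to outscope *some doctor*; only the surface ordering *some doctor* > *fewer than four patents* is available.
(Only the surface reading survives: one fixed doctor with respect to all the relevant patents.)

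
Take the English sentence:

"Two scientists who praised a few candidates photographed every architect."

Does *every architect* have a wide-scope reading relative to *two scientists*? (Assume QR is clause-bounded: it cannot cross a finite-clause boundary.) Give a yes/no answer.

Yes

The relative clause *who praised a few candidates* modifies *two scientists*, but *every architect* is not inside that relative clause — it is an argument of the matrix verb.
Since no island is crossed, the inverse ordering is licensed alongside surface scope.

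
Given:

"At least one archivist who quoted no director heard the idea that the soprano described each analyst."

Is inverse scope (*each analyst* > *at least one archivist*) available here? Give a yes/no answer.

The DP *each analyst* is contained in the complex NP *the idea that the soprano described each analyst*.
A that-clause complement to a noun is an island; QR cannot cross the NP boundary.
So *each analyst* cannot raise to a position above *at least one archivist*.

No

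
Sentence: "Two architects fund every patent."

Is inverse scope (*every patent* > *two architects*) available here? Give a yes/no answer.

Yes

Both DPs are arguments of the same predicate; there is no clause or island boundary between them.
QR within a single clause is free, so the lower quantifier may take scope over the higher one.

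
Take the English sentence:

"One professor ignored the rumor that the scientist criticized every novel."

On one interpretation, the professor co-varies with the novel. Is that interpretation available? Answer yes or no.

That reading corresponds to *every novel* > *one professor*.
The DP *every novel* is contained in the complex NP *the rumor that the scientist criticized every novel*.
The complex NP is opaque for QR — the quantifier is frozen inside the noun's complement.
Hence only narrow scope for *every novel* (under *one professor*) survives.
(Only the surface reading survives: one fixed professor with respect to all the relevant novels.)

No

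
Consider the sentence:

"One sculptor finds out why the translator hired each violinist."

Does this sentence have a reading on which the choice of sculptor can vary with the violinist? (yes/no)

This is the *each violinist* > *one sculptor* reading.
Structurally, *each violinist* is inside the embedded question *why the translator hired each violinist*.
An indirect question is a wh-island; the filled [Spec,CP] blocks QR across the CP edge.
Hence only narrow scope for *each violinist* (under *one sculptor*) survives.

No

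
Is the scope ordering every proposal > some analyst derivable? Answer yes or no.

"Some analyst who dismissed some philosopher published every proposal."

Yes

The RC *who dismissed some philosopher* is an island, but *every proposal* is not inside it — it is the matrix object, a clausemate of *some analyst*.
QR within a single clause is free, so the lower quantifier may take scope over the higher one.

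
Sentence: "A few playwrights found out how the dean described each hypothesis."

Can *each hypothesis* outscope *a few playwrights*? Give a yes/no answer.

*each hypothesis* occurs within the embedded question *how the dean described each hypothesis*.
Embedded wh-clauses are opaque for QR, so the quantifier stays inside the question.
So *each hypothesis* cannot raise high enough to outscope *a few playwrights*; only the surface ordering *a few playwrights* > *each hypothesis* is available.

No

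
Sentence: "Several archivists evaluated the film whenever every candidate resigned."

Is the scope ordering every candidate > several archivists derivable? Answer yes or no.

No

*every candidate* occurs within the adjunct clause *whenever every candidate resigned*.
Adjunct clauses are scope islands: a quantifier inside an adjunct cannot raise into the matrix clause.
*every candidate* is confined to the island and cannot take scope over *several archivists*.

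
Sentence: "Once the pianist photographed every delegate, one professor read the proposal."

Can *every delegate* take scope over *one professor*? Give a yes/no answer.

*every delegate* is embedded in the adjunct clause *once the pianist photographed every delegate*.
Adjunct clauses are scope islands: a quantifier inside an adjunct cannot raise into the matrix clause.
*every delegate* is confined to the island and cannot take scope over *one professor*.

No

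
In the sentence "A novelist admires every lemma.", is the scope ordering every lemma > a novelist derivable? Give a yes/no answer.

*every lemma* and *a novelist* are in the same minimal clause.
Since no island is crossed, the inverse ordering is licensed alongside surface scope.
Both orderings are possible: *a novelist* > *every lemma* and *every lemma* > *a novelist*.

Yes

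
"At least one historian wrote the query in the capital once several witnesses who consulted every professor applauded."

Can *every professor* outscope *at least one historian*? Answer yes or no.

No

Structurally, *every professor* is inside the relative clause *who consulted every professor*, which is itself inside the adjunct *once several witnesses who consulted every professor applauded*.
Both the relative clause and the enclosing adjunct are scope islands; QR cannot cross either.
So *every professor* cannot raise high enough to outscope *at least one historian*; only the surface ordering *at least one historian* > *every professor* is available.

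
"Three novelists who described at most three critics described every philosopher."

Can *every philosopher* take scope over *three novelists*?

Yes

*every philosopher* is a matrix argument; only *three novelists* is modified by the relative clause *who described at most three critics*, so the RC island is irrelevant to the target quantifier.
Clause-internal QR can adjoin the lower DP above the subject, yielding the inverse reading.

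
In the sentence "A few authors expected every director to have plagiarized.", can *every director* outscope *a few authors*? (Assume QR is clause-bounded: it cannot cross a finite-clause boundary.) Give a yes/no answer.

Yes

This is an ECM construction: *every director* is the infinitival subject, Case-marked by the matrix verb, and the infinitive is transparent for QR.
QR within a single clause is free, so the lower quantifier may take scope over the higher one.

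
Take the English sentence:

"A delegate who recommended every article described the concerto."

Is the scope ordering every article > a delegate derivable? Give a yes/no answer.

No

*every article* sits inside the relative clause *who recommended every article*.
QR out of a relative clause is ruled out by the relative-clause island constraint.
*every article* is confined to the island and cannot take scope over *a delegate*.
(Only the surface reading survives: one fixed delegate with respect to all the relevant articles.)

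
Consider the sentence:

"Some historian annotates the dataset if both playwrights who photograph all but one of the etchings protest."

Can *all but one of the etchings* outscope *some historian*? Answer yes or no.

No

*all but one of the etchings* occurs within the relative clause *who photograph all but one of the etchings*, which is itself inside the adjunct *if both playwrights who photograph all but one of the etchings protest*.
Two island boundaries intervene — the relative clause and the adjunct. Either alone would block QR.
*all but one of the etchings* > *some historian* would require crossing that boundary, which is illicit.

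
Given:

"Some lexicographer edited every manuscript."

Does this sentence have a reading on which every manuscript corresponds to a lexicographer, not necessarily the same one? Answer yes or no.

Yes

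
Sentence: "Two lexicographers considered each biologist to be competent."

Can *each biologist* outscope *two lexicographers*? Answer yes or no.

Yes

ECM infinitives lack a CP barrier, so *each biologist* can QR over the matrix subject *two lexicographers*.
QR within a single clause is free, so the lower quantifier may take scope over the higher one.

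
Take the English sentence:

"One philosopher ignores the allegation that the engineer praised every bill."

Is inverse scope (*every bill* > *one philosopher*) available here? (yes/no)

Structurally, *every bill* is inside the complex NP *the allegation that the engineer praised every bill*.
Noun-complement clauses are scope islands (the Complex NP Constraint): a quantifier inside one cannot scope into the matrix.
*every bill* > *one philosopher* would require crossing that boundary, which is illicit.
(Only the surface reading survives: one fixed philosopher with respect to all the relevant bills.)

No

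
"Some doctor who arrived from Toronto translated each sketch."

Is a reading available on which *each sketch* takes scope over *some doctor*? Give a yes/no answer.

Yes

*each sketch* sits in the matrix clause, not in the relative clause on *some doctor*.
Clause-internal QR can adjoin the lower DP above the subject, yielding the inverse reading.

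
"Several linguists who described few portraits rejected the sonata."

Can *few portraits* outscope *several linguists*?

No

Structurally, *few portraits* is inside the relative clause *who described few portraits*.
QR out of a relative clause is ruled out by the relative-clause island constraint.
So the wide-scope reading for *few portraits* is blocked.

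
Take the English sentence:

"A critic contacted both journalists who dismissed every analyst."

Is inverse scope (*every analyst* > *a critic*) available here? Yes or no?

The DP *every analyst* is contained in the relative clause *who dismissed every analyst* modifying *both journalists*.
Relative clauses block scope extraction: QR cannot target a position outside the modified NP.
There is no licit LF on which *every analyst* c-commands *a critic*.
(Only the surface reading survives: one fixed critic with respect to all the relevant analysts.)

No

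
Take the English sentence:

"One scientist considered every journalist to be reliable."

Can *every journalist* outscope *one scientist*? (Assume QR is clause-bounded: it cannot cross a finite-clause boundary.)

Yes

This is an ECM construction: *every journalist* is the infinitival subject, Case-marked by the matrix verb, and the infinitive is transparent for QR.
Ordinary QR to a clause-peripheral position gives the wide-scope LF for the lower DP.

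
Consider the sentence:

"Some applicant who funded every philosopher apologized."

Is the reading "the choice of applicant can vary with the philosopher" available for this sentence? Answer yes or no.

The described interpretation is the *every philosopher* > *some applicant* scoping.
Structurally, *every philosopher* is inside the relative clause *who funded every philosopher*.
Relative clauses block scope extraction: QR cannot target a position outside the modified NP.
There is no licit LF on which *every philosopher* c-commands *some applicant*.
(Only the surface reading survives: one fixed applicant with respect to all the relevant philosophers.)

No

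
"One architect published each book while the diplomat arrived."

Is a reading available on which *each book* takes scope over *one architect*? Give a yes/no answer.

Yes

Although there is an adjunct clause, *each book* is in the main clause, not inside the adjunct.
Nothing blocks QR of the lower DP to a position above the higher one, so inverse scope is available.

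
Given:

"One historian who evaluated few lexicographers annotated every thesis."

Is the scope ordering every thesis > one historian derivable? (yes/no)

Although the sentence contains a relative clause (*who evaluated few lexicographers*), *every thesis* is outside it, in the matrix VP.
Clause-internal QR can adjoin the lower DP above the subject, yielding the inverse reading.

Yes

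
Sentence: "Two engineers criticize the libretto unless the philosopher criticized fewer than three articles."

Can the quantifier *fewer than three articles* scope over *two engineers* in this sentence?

No

*fewer than three articles* is embedded in the adjunct clause *unless the philosopher criticized fewer than three articles*.
Since the clause is an adjunct (not a complement), the Adjunct Condition blocks QR across its edge.
*fewer than three articles* is confined to the island and cannot take scope over *two engineers*.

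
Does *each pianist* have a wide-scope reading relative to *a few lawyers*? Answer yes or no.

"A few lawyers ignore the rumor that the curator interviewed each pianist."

No

*each pianist* sits inside the complex NP *the rumor that the curator interviewed each pianist*.
The complex NP is opaque for QR — the quantifier is frozen inside the noun's complement.
*each pianist* is confined to the island and cannot take scope over *a few lawyers*.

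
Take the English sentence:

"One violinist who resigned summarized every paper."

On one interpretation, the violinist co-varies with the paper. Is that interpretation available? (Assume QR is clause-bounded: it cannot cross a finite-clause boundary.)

Yes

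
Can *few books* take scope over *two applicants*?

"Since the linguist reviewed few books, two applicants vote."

No

The DP *few books* is contained in the adjunct clause *since the linguist reviewed few books*.
Adverbial clauses are not L-marked, so they are barriers for QR — the quantifier cannot escape the adjunct.
So the wide-scope reading for *few books* is blocked.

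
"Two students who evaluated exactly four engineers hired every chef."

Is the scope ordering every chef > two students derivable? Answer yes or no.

*every chef* sits in the matrix clause, not in the relative clause on *two students*.
Clause-internal QR can adjoin the lower DP above the subject, yielding the inverse reading.
So *every chef* > *two students* is among the available readings.

Yes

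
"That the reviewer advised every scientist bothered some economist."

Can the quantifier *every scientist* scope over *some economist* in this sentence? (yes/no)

No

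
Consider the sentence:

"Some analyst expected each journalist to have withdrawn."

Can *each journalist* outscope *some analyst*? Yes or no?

Yes

*each journalist* is an ECM subject; ECM complements are not islands, and the embedded quantifier may take matrix scope.
No island intervenes, so both surface and inverse scope are derivable.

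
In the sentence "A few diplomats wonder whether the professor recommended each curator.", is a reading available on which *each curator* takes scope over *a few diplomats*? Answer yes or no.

No

*each curator* is embedded in the embedded question *whether the professor recommended each curator*.
Embedded wh-clauses are opaque for QR, so the quantifier stays inside the question.
So *each curator* cannot raise to a position above *a few diplomats*.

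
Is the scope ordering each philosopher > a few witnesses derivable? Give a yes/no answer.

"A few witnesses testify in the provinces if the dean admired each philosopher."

The DP *each philosopher* is contained in the adjunct clause *if the dean admired each philosopher*.
Scope out of an adjunct clause is unavailable: QR respects the adjunct-island constraint.
The inverse ordering *each philosopher* > *a few witnesses* is therefore underivable.

No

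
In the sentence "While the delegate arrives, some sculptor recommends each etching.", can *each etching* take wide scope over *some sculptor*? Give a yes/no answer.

Yes

The adjunct island is irrelevant here — *each etching* and *some sculptor* are both in the matrix clause.
With no island boundary between them, the object can take inverse scope over the subject via ordinary QR within the clause.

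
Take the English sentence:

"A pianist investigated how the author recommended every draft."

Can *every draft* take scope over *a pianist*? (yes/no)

No

*every draft* sits inside the embedded question *how the author recommended every draft*.
Embedded questions are wh-islands: a quantifier inside an indirect question cannot QR into the matrix clause.
*every draft* is confined to the island and cannot take scope over *a pianist*.
(Only the surface reading survives: one fixed pianist with respect to all the relevant drafts.)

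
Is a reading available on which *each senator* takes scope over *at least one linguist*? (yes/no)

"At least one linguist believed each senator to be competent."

Yes

*each senator* is the subject of an ECM infinitive — the infinitival complement of an ECM verb is not a scope island, so *each senator* can raise into the matrix clause.
QR within a single clause is free, so the lower quantifier may take scope over the higher one.
Both orderings are possible: *at least one linguist* > *each senator* and *each senator* > *at least one linguist*.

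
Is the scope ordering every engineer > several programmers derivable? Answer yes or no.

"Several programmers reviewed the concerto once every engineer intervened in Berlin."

No

Structurally, *every engineer* is inside the adjunct clause *once every engineer intervened in Berlin*.
Adjunct clauses are scope islands: a quantifier inside an adjunct cannot raise into the matrix clause.
*every engineer* > *several programmers* would require crossing that boundary, which is illicit.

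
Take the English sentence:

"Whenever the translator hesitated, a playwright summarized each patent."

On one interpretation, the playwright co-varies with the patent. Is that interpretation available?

This is the *each patent* > *a playwright* reading.
Although there is an adjunct clause, *each patent* is in the main clause, not inside the adjunct.
Ordinary QR to a clause-peripheral position gives the wide-scope LF for the lower DP.

Yes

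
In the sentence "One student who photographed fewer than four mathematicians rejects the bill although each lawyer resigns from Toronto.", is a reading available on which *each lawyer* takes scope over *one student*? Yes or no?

*each lawyer* is embedded in the adjunct clause *although each lawyer resigns from Toronto*.
Adjuncts are opaque for quantifier raising; a quantifier in an adjunct stays inside it.
So the wide-scope reading for *each lawyer* is blocked.

No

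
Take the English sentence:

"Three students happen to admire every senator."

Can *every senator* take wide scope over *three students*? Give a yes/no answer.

Yes

Infinitival complements of raising predicates do not block QR; *every senator* and *three students* are effectively clausemates.
Ordinary QR to a clause-peripheral position gives the wide-scope LF for the lower DP.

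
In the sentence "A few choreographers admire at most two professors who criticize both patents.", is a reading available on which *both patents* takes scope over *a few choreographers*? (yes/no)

No

The DP *both patents* is contained in the relative clause *who criticize both patents* modifying *at most two professors*.
Quantifiers inside a relative clause are trapped there; the RC boundary blocks QR.
There is no licit LF on which *both patents* c-commands *a few choreographers*.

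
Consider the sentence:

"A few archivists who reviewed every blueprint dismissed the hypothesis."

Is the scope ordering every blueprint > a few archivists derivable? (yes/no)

*every blueprint* occurs within the relative clause *who reviewed every blueprint*.
Relative clauses block scope extraction: QR cannot target a position outside the modified NP.
So *every blueprint* cannot raise high enough to outscope *a few archivists*; only the surface ordering *a few archivists* > *every blueprint* is available.

No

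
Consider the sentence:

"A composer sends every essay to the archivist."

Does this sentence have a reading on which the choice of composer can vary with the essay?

This is the *every essay* > *a composer* reading.
*every essay* and *a composer* are in the same minimal clause.
Clause-internal QR can adjoin the lower DP above the subject, yielding the inverse reading.

Yes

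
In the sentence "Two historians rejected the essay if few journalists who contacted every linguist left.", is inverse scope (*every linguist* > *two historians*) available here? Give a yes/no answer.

No

*every linguist* occurs within the relative clause *who contacted every linguist*, which is itself inside the adjunct *if few journalists who contacted every linguist left*.
Two island boundaries intervene — the relative clause and the adjunct. Either alone would block QR.
*every linguist* is confined to the island and cannot take scope over *two historians*.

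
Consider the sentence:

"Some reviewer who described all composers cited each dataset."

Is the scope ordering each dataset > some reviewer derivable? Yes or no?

Although the sentence contains a relative clause (*who described all composers*), *each dataset* is outside it, in the matrix VP.
Nothing blocks QR of the lower DP to a position above the higher one, so inverse scope is available.
So *each dataset* > *some reviewer* is among the available readings.

Yes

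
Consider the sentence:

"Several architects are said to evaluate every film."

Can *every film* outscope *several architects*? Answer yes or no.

Infinitival complements of raising predicates do not block QR; *every film* and *several architects* are effectively clausemates.
Since no island is crossed, the inverse ordering is licensed alongside surface scope.

Yes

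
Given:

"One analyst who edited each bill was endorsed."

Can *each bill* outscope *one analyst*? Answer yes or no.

No

*each bill* is embedded in the relative clause *who edited each bill*.
Relative clauses are scope islands: a quantifier cannot QR out of a relative clause to take scope in the matrix clause.
The inverse ordering *each bill* > *one analyst* is therefore underivable.
(Only the surface reading survives: one fixed analyst with respect to all the relevant bills.)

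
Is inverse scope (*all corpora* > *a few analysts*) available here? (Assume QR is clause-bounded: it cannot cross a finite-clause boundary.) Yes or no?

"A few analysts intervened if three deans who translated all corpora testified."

Structurally, *all corpora* is inside the relative clause *who translated all corpora*, which is itself inside the adjunct *if three deans who translated all corpora testified*.
Two island boundaries intervene — the relative clause and the adjunct. Either alone would block QR.
There is no licit LF on which *all corpora* c-commands *a few analysts*.

No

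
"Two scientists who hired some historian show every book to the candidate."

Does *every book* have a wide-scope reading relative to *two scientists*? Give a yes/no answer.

Yes

The RC *who hired some historian* is an island, but *every book* is not inside it — it is the matrix object, a clausemate of *two scientists*.
Since no island is crossed, the inverse ordering is licensed alongside surface scope.
The sentence is scopally ambiguous between *two scientists* > *every book* and *every book* > *two scientists*.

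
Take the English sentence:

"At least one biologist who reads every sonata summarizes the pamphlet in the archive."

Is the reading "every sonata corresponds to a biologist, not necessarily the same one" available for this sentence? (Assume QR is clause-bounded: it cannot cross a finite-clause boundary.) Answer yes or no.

This is the *every sonata* > *at least one biologist* reading.
The DP *every sonata* is contained in the relative clause *who reads every sonata*.
A relative clause is a scope island — quantifier raising cannot cross its boundary.
So *every sonata* cannot raise high enough to outscope *at least one biologist*; only the surface ordering *at least one biologist* > *every sonata* is available.

No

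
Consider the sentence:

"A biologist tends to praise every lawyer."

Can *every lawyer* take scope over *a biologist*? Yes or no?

Infinitival complements of raising predicates do not block QR; *every lawyer* and *a biologist* are effectively clausemates.
Clause-internal QR can adjoin the lower DP above the subject, yielding the inverse reading.
Both orderings are possible: *a biologist* > *every lawyer* and *every lawyer* > *a biologist*.

Yes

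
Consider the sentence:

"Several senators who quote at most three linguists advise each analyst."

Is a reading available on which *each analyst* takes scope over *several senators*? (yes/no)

Yes

*each analyst* sits in the matrix clause, not in the relative clause on *several senators*.
No island intervenes, so both surface and inverse scope are derivable.
So *each analyst* > *several senators* is among the available readings.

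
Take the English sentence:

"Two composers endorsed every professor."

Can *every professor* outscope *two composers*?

Yes

Both DPs are arguments of the same predicate; there is no clause or island boundary between them.
Nothing blocks QR of the lower DP to a position above the higher one, so inverse scope is available.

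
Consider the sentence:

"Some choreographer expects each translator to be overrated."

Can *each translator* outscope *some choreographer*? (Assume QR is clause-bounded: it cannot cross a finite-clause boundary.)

ECM infinitives lack a CP barrier, so *each translator* can QR over the matrix subject *some choreographer*.
Nothing blocks QR of the lower DP to a position above the higher one, so inverse scope is available.

Yes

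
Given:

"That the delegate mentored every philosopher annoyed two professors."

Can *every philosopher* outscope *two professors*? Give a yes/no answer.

No

The DP *every philosopher* is contained in the sentential subject *that the delegate mentored every philosopher*.
Clausal subjects are scope islands; QR from inside the subject into the matrix is barred.
*every philosopher* > *two professors* would require crossing that boundary, which is illicit.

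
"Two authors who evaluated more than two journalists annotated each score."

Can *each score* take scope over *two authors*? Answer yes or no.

The RC *who evaluated more than two journalists* is an island, but *each score* is not inside it — it is the matrix object, a clausemate of *two authors*.
With no island boundary between them, the object can take inverse scope over the subject via ordinary QR within the clause.
The sentence is scopally ambiguous between *two authors* > *each score* and *each score* > *two authors*.

Yes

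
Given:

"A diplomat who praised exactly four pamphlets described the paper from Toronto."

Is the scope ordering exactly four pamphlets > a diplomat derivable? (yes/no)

No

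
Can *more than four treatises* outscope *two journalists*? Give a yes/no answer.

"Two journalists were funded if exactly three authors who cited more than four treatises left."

No

Structurally, *more than four treatises* is inside the relative clause *who cited more than four treatises*, which is itself inside the adjunct *if exactly three authors who cited more than four treatises left*.
Nested islands: the RC island is itself inside an adjunct island, so wide scope is doubly excluded.
So *more than four treatises* cannot raise high enough to outscope *two journalists*; only the surface ordering *two journalists* > *more than four treatises* is available.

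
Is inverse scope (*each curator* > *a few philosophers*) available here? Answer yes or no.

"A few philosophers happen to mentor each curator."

Yes

The matrix predicate is a raising verb, whose infinitival complement is not a scope island — *each curator* can QR into the matrix clause.
Nothing blocks QR of the lower DP to a position above the higher one, so inverse scope is available.
The sentence is scopally ambiguous between *a few philosophers* > *each curator* and *each curator* > *a few philosophers*.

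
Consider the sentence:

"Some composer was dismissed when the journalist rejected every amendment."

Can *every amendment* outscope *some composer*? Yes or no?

*every amendment* occurs within the adjunct clause *when the journalist rejected every amendment*.
Adverbial clauses are not L-marked, so they are barriers for QR — the quantifier cannot escape the adjunct.
The inverse ordering *every amendment* > *some composer* is therefore underivable.

No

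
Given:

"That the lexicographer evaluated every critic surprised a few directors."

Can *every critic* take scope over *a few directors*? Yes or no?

*every critic* occurs within the sentential subject *that the lexicographer evaluated every critic*.
Clausal subjects are scope islands; QR from inside the subject into the matrix is barred.
The ordering *every critic* > *a few directors* is therefore underivable.

No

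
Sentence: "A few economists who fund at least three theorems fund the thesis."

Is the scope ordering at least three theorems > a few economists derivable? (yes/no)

*at least three theorems* occurs within the relative clause *who fund at least three theorems*.
Quantifiers inside a relative clause are trapped there; the RC boundary blocks QR.
The inverse ordering *at least three theorems* > *a few economists* is therefore underivable.

No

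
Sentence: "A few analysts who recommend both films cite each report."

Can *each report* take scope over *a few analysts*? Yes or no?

Yes

The relative clause *who recommend both films* modifies *a few analysts*, but *each report* is not inside that relative clause — it is an argument of the matrix verb.
Nothing blocks QR of the lower DP to a position above the higher one, so inverse scope is available.
So *each report* > *a few analysts* is among the available readings.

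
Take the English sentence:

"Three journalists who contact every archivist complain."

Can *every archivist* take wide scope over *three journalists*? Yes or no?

No

*every archivist* is embedded in the relative clause *who contact every archivist*.
The relative clause forms an island for QR, so the quantifier is confined to the head noun's restrictor.
So the wide-scope reading for *every archivist* is blocked.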